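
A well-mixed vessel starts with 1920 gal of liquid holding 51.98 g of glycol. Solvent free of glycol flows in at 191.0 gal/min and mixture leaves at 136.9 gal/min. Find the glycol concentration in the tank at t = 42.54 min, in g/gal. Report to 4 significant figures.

Total volume: dV/dt = Q_in − Q_out = 54.1000 gal/min, so V(t) = 1920 + 54.1000 t and V(42.54) = 4221.41 gal.
Species balance (pure solvent in): dm/dt = −Q_out · m/V(t).
dm/m = −Q_out dt/(V₀ + 54.1000 t); integrating gives ln(m/m₀) = −(Q_out/(Q_in−Q_out)) ln(V/V₀).
m = m₀ (V₀/V)^(Q_out/(Q_in−Q_out)) = 51.98 × (1920/4221.41)^(2.53050) = 7.07960 g.
C = m/V = 7.07960/4221.41 = 0.00167707 g/gal.

0.001677 g/gal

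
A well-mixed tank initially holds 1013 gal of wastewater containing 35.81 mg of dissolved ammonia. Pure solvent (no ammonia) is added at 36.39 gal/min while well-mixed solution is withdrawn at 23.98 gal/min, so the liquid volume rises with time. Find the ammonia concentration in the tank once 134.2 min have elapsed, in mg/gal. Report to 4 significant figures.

0.002043 mg/gal

Let m(t) be the amount of ammonia. Volume: V(t) = V₀ + (Q_in − Q_out) t = 1013 + 12.4100 t; V(134.2) = 2678.42 gal.
Solute balance: dm/dt = 0 − Q_out C = −Q_out m/V(t).
dm/m = −Q_out dt/(V₀ + 12.4100 t); integrating gives ln(m/m₀) = −(Q_out/(Q_in−Q_out)) ln(V/V₀).
m = m₀ (V₀/V)^(Q_out/(Q_in−Q_out)) = 35.81 × (1013/2678.42)^(1.93231) = 5.47076 mg.
C = m/V = 5.47076/2678.42 = 0.00204253 mg/gal.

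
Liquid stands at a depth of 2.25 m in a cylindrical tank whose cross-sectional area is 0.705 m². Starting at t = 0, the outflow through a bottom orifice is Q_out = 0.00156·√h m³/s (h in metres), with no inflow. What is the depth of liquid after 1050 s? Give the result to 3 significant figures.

Accumulation of liquid (constant cross-section A): A dh/dt = −0.00156 √h.
Separate and integrate: 2(√h − √h₀) = −(0.00156/A) t.
√h = √2.25 − 0.00156·1050/(2·0.705) = 1.5000 − 1.1617 = 0.33830.
h = 0.33830² = 0.11445 m.

0.114 m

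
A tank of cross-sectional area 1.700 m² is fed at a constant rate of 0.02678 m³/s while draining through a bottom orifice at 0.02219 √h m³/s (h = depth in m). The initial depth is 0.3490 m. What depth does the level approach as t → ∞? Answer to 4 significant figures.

A dh/dt = Q_in − 0.02219 √h. Steady state requires inflow = outflow:
Q_in = 0.02219 √h_ss ⇒ √h_ss = 0.02678/0.02219 = 1.20685.
h_ss = 1.20685² = 1.45649 m. (Since h₀ = 0.3490 m < h_ss, the level will rise toward this value.)

1.456 m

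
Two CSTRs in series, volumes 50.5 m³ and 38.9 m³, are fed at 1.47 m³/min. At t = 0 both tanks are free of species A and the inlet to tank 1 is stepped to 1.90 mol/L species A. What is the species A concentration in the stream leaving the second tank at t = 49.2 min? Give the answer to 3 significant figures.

0.917 mol/L

Species balance on tank i: dCᵢ/dt = (Cᵢ₋₁ − Cᵢ)/τᵢ with τᵢ = Vᵢ/Q.
τ₁ = 50.5/1.47 = 34.354 min; τ₂ = 38.9/1.47 = 26.463 min.
Tank 1: C₁ = C_in(1 − e^(−t/τ₁)). Tank 2 (τ₁ ≠ τ₂): C₂ = C_in[1 − (τ₁ e^(−t/τ₁) − τ₂ e^(−t/τ₂))/(τ₁ − τ₂)].
At t = 49.2: e^(−t/τ₁) = 0.23879, e^(−t/τ₂) = 0.15579.
C₂ = 1.90·[1 − (34.354·0.23879 − 26.463·0.15579)/(7.8912)] = 1.90·0.48287 = 0.91745 mol/L.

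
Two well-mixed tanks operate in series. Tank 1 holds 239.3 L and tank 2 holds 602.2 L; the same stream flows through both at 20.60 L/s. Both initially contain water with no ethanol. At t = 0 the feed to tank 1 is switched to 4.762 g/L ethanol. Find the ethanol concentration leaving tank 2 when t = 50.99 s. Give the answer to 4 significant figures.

3.420 g/L

Time constants: τᵢ = Vᵢ/Q for each well-mixed tank.
τ₁ = 239.3/20.60 = 11.6165 s; τ₂ = 602.2/20.60 = 29.2330 s.
Solving the cascade with C₁(0)=C₂(0)=0 gives C₂(t) = C_in[1 − (τ₁ e^(−t/τ₁) − τ₂ e^(−t/τ₂))/(τ₁ − τ₂)].
At t = 50.99: e^(−t/τ₁) = 0.0124076, e^(−t/τ₂) = 0.174774.
C₂ = 4.762·[1 − (11.6165·0.0124076 − 29.2330·0.174774)/(-17.6165)] = 4.762·0.718160 = 3.41988 g/L.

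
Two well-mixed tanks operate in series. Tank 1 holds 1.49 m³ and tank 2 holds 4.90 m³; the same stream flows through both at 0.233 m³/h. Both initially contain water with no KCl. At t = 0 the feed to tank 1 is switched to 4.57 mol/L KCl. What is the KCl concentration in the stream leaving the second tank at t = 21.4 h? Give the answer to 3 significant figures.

Species balance on tank i: dCᵢ/dt = (Cᵢ₋₁ − Cᵢ)/τᵢ with τᵢ = Vᵢ/Q.
τ₁ = 1.49/0.233 = 6.3948 h; τ₂ = 4.90/0.233 = 21.030 h.
Tank 1: C₁ = C_in(1 − e^(−t/τ₁)). Tank 2 (τ₁ ≠ τ₂): C₂ = C_in[1 − (τ₁ e^(−t/τ₁) − τ₂ e^(−t/τ₂))/(τ₁ − τ₂)].
At t = 21.4: e^(−t/τ₁) = 0.035209, e^(−t/τ₂) = 0.36146.
C₂ = 4.57·[1 − (6.3948·0.035209 − 21.030·0.36146)/(-14.635)] = 4.57·0.49598 = 2.2666 mol/L.

2.27 mol/L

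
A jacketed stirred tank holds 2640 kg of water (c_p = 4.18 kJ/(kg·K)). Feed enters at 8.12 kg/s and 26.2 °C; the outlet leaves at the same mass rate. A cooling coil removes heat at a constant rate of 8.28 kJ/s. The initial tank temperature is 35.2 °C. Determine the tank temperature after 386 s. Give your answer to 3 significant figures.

Unsteady energy balance on the tank contents: M c_p dT/dt = ṁ c_p (T_in − T) − 8.28.
τ = M/ṁ = 325.12 s; T_ss = T_in − Q̇/(ṁ c_p) = 26.2 − 8.28/(8.12·4.18) = 25.956 °C.
Solution: T(t) = T_ss + (T₀ − T_ss) e^(−t/τ).
T(386) = 25.956 + (9.2439)·e^(−386/325.12) = 25.956 + (9.2439)·0.30506 = 28.776 °C.

28.8 °C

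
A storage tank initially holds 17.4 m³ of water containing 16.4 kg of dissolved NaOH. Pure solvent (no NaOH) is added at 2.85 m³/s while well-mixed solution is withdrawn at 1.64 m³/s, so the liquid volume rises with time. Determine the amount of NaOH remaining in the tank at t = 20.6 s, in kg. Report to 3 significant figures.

4.92 kg

Let m(t) be the amount of NaOH. Volume: V(t) = V₀ + (Q_in − Q_out) t = 17.4 + 1.2100 t; V(20.6) = 42.326 m³.
No NaOH enters, so dm/dt = −Q_out · (m/V).
dm/m = −Q_out dt/(V₀ + 1.2100 t); integrating gives ln(m/m₀) = −(Q_out/(Q_in−Q_out)) ln(V/V₀).
m = m₀ (V₀/V)^(Q_out/(Q_in−Q_out)) = 16.4 × (17.4/42.326)^(1.3554) = 4.9158 kg.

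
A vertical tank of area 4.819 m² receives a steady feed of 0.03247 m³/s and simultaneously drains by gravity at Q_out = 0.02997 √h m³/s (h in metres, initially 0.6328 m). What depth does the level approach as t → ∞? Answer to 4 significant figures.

Level balance: A dh/dt = 0.03247 − 0.02997 √h. Setting dh/dt = 0:
Q_in = 0.02997 √h_ss ⇒ √h_ss = 0.03247/0.02997 = 1.08342.
h_ss = 1.08342² = 1.17379 m. (Since h₀ = 0.6328 m < h_ss, the level will rise toward this value.)

1.174 m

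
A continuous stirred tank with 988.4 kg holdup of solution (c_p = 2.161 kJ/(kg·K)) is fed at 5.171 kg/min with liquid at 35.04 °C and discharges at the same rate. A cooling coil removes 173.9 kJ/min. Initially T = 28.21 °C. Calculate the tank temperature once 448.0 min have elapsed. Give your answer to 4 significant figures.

20.32 °C

Unsteady energy balance on the tank contents: M c_p dT/dt = ṁ c_p (T_in − T) − 173.9.
Rearrange: dT/dt = (T_ss − T)/τ with τ = M/ṁ = 191.143 min and T_ss = T_in − Q̇/(ṁ c_p) = 19.4778 °C.
Integrating: T(t) = T_ss + (T₀ − T_ss) e^(−t/τ).
T(448.0) = 19.4778 + (8.73217)·e^(−448.0/191.143) = 19.4778 + (8.73217)·0.0959627 = 20.3158 °C.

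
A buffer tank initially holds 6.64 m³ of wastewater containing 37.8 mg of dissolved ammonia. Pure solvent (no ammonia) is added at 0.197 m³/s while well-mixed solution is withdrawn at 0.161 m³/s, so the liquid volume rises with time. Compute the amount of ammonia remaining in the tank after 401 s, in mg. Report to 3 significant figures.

0.216 mg

Total volume: dV/dt = Q_in − Q_out = 0.036000 m³/s, so V(t) = 6.64 + 0.036000 t and V(401) = 21.076 m³.
Solute balance: dm/dt = 0 − Q_out C = −Q_out m/V(t).
Separate: dm/m = −Q_out dt/V(t) ⇒ ln(m/m₀) = −(Q_out/(Q_in−Q_out)) ln(V/V₀).
m = m₀ (V₀/V)^(Q_out/(Q_in−Q_out)) = 37.8 × (6.64/21.076)^(4.4722) = 0.21584 mg.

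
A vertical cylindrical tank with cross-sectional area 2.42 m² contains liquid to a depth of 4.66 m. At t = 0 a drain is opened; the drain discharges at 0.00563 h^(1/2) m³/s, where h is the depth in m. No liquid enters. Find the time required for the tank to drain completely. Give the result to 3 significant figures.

1860 s

A dh/dt = −Q_out = −0.00563 √h.
∫ h^(−1/2) dh = −(0.00563/A) ∫ dt, giving 2√h = 2√h₀ − (0.00563/A) t.
Set h = 0: 2√h₀ = (0.00563/A) t_empty ⇒ t_empty = 2A√h₀/0.00563.
t_empty = 2·2.42·√4.66/0.00563 = 4.8400·2.1587/0.00563 = 1855.8 s.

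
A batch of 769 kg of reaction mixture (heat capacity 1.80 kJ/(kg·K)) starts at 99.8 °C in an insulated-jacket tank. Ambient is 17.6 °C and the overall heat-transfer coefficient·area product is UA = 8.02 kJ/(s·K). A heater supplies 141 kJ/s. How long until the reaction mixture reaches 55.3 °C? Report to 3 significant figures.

201 s

M c_p dT/dt = −UA(T − T_amb) + Q̇.
τ = M c_p/UA = 172.59 s; T_ss = T_amb + Q̇/UA = 17.6 + 141/8.02 = 35.181 °C.
T(t) = T_ss + (T₀ − T_ss)e^(−t/τ); set T = 55.3:
t = −τ ln[(T − T_ss)/(T₀ − T_ss)] = −172.59 · ln(0.31135) = 201.39 s.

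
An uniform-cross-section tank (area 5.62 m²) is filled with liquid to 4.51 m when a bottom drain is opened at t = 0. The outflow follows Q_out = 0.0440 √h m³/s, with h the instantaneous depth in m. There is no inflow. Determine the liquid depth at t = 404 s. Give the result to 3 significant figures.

A dh/dt = −Q_out = −0.0440 √h.
∫ h^(−1/2) dh = −(0.0440/A) ∫ dt, giving 2√h = 2√h₀ − (0.0440/A) t.
√h = √4.51 − 0.0440·404/(2·5.62) = 2.1237 − 1.5815 = 0.54218.
h = 0.54218² = 0.29396 m.

0.294 m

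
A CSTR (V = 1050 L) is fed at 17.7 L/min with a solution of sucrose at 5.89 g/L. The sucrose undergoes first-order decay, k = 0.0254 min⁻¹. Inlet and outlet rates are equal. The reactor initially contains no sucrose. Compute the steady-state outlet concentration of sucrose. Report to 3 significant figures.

2.35 g/L

Accumulation = in − out − consumed: V dC/dt = Q C_in − Q C − k V C.
Steady state (dC/dt = 0): C_ss = Q C_in/(Q + kV) = C_in/(1 + kV/Q).
C_ss = 17.7·5.89/(17.7 + 0.0254·1050) = 104.25/44.370 = 2.3496 g/L.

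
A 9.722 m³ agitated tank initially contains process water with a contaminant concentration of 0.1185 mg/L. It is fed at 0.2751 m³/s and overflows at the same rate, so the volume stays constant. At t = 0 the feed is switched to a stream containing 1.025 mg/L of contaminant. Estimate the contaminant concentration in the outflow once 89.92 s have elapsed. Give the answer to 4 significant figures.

Unsteady species balance (constant V, well mixed): V dC/dt = Q(C_in − C).
Time constant τ = V/Q = 9.722/0.2751 = 35.3399 s.
C approaches C_in exponentially: C(t) = C_in + (C₀ − C_in) e^(−t/τ).
C(89.92) = 1.025 + (0.1185 − 1.025)·e^(−89.92/35.3399) = 1.025 + (-0.906500)·0.0785174 = 0.953824 mg/L.

0.9538 mg/L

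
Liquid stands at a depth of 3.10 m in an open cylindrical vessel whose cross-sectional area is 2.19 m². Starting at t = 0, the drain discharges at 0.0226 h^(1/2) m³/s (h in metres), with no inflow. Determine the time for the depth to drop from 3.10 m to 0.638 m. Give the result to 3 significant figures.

186 s

With no inflow, A dh/dt = −0.0226 √h.
Separate and integrate: 2(√h − √h₀) = −(0.0226/A) t.
t = 2A(√h₀ − √h)/0.0226 = 2·2.19·(√3.10 − √0.638)/0.0226
  = 4.3800 × (1.7607 − 0.79875) / 0.0226 = 186.43 s.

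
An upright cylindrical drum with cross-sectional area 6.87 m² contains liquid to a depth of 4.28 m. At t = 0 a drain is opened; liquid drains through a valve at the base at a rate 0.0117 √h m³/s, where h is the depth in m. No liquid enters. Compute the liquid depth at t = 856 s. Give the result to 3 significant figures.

1.80 m

With no inflow, A dh/dt = −0.0117 √h.
∫ h^(−1/2) dh = −(0.0117/A) ∫ dt, giving 2√h = 2√h₀ − (0.0117/A) t.
√h = √4.28 − 0.0117·856/(2·6.87) = 2.0688 − 0.72891 = 1.3399.
h = 1.3399² = 1.7954 m.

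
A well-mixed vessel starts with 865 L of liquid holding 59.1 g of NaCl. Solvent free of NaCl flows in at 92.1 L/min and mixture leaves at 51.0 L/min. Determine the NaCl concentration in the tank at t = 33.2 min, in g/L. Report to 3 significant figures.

Total volume: dV/dt = Q_in − Q_out = 41.100 L/min, so V(t) = 865 + 41.100 t and V(33.2) = 2229.5 L.
Species balance (pure solvent in): dm/dt = −Q_out · m/V(t).
Separate: dm/m = −Q_out dt/V(t) ⇒ ln(m/m₀) = −(Q_out/(Q_in−Q_out)) ln(V/V₀).
m = m₀ (V₀/V)^(Q_out/(Q_in−Q_out)) = 59.1 × (865/2229.5)^(1.2409) = 18.253 g.
C = m/V = 18.253/2229.5 = 0.0081872 g/L.

0.00819 g/L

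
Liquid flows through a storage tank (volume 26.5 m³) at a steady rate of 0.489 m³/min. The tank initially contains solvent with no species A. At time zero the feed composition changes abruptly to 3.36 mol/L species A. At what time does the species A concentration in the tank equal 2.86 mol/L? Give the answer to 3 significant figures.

Species balance: V dC/dt = Q(C_in − C) ⇒ τ = V/Q = 54.192 min.
C(t) = C_in + (C₀ − C_in) e^(−t/τ). Set C = 2.86 and solve for t:
e^(−t/τ) = (C − C_in)/(C₀ − C_in) = (2.86 − 3.36)/(0 − 3.36) = 0.14881
t = −τ ln(…) = 54.192 × 1.9051 = 103.24 min.

103 min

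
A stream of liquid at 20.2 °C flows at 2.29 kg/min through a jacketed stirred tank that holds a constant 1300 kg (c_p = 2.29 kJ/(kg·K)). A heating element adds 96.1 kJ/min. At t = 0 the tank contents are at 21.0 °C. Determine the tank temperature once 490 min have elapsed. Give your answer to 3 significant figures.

M c_p dT/dt = ṁ c_p (T_in − T) + Q̇.
Rearrange: dT/dt = (T_ss − T)/τ with τ = M/ṁ = 567.69 min and T_ss = T_in + Q̇/(ṁ c_p) = 38.525 °C.
T approaches T_ss exponentially: T(t) = T_ss + (T₀ − T_ss) e^(−t/τ).
T(490) = 38.525 + (-17.525)·e^(−490/567.69) = 38.525 + (-17.525)·0.42183 = 31.133 °C.

31.1 °C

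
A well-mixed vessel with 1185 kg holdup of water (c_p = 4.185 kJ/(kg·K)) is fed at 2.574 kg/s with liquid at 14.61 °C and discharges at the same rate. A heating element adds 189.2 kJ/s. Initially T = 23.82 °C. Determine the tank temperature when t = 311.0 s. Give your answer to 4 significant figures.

27.92 °C

First-law balance (no shaft work): M c_p dT/dt = ṁ c_p (T_in − T) + 189.2.
τ = M/ṁ = 460.373 s; T_ss = T_in + Q̇/(ṁ c_p) = 14.61 + 189.2/(2.574·4.185) = 32.1737 °C.
Solution: T(t) = T_ss + (T₀ − T_ss) e^(−t/τ).
T(311.0) = 32.1737 + (-8.35375)·e^(−311.0/460.373) = 32.1737 + (-8.35375)·0.508882 = 27.9227 °C.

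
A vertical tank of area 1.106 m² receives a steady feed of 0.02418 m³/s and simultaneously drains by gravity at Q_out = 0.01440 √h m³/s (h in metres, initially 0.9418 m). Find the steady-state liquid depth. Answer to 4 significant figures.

2.820 m

Level balance: A dh/dt = 0.02418 − 0.01440 √h. Setting dh/dt = 0:
Q_in = 0.01440 √h_ss ⇒ √h_ss = 0.02418/0.01440 = 1.67917.
h_ss = 1.67917² = 2.81960 m. (Since h₀ = 0.9418 m < h_ss, the level will rise toward this value.)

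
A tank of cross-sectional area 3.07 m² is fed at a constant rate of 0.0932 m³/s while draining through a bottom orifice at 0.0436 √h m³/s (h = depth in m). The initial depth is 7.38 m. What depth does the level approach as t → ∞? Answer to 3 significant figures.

4.57 m

Level balance: A dh/dt = 0.0932 − 0.0436 √h. Setting dh/dt = 0:
Q_in = 0.0436 √h_ss ⇒ √h_ss = 0.0932/0.0436 = 2.1376.
h_ss = 2.1376² = 4.5694 m. (Since h₀ = 7.38 m > h_ss, the level will fall toward this value.)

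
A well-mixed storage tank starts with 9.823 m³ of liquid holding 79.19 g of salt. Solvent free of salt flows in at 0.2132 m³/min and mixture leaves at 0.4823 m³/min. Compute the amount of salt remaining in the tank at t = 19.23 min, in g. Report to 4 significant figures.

Let m(t) be the amount of salt. Volume: V(t) = V₀ + (Q_in − Q_out) t = 9.823 − 0.269100 t; V(19.23) = 4.64821 m³.
Solute balance: dm/dt = 0 − Q_out C = −Q_out m/V(t).
dm/m = −Q_out dt/(V₀ − 0.269100 t); integrating gives ln(m/m₀) = −(Q_out/(Q_in−Q_out)) ln(V/V₀).
m = m₀ (V₀/V)^(Q_out/(Q_in−Q_out)) = 79.19 × (9.823/4.64821)^(-1.79227) = 20.7136 g.

20.71 g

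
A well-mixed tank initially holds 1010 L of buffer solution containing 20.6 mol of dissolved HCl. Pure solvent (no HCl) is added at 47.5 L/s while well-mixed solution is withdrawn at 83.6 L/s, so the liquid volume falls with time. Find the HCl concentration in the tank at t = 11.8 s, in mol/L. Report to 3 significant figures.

0.00992 mol/L

Total volume: dV/dt = Q_in − Q_out = -36.100 L/s, so V(t) = 1010 − 36.100 t and V(11.8) = 584.02 L.
Species balance (pure solvent in): dm/dt = −Q_out · m/V(t).
Separate: dm/m = −Q_out dt/V(t) ⇒ ln(m/m₀) = −(Q_out/(Q_in−Q_out)) ln(V/V₀).
m = m₀ (V₀/V)^(Q_out/(Q_in−Q_out)) = 20.6 × (1010/584.02)^(-2.3158) = 5.7937 mol.
C = m/V = 5.7937/584.02 = 0.0099204 mol/L.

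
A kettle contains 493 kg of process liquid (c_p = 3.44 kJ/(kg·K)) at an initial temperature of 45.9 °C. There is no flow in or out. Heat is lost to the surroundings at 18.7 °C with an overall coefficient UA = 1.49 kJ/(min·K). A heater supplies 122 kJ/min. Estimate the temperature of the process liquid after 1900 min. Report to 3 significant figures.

Lumped-capacitance energy balance: M c_p dT/dt = UA(T_amb − T) + Q̇.
dT/dt = (T_ss − T)/τ with T_ss = T_amb + Q̇/UA = 18.7 + 122/1.49 = 100.58 °C, τ = M c_p/UA = 493·3.44/1.49 = 1138.2 min.
Integrating: T(t) = T_ss + (T₀ − T_ss) e^(−t/τ).
T(1900) = 100.58 + (-54.679)·0.18838 = 90.279 °C.

90.3 °C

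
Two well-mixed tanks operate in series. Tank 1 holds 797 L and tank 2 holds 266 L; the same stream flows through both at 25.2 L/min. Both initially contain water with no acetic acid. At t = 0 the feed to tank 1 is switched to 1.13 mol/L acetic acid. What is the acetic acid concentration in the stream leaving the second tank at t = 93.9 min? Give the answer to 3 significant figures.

1.04 mol/L

Each tank obeys Vᵢ dCᵢ/dt = Q(Cᵢ₋₁ − Cᵢ), so τᵢ = Vᵢ/Q.
τ₁ = 797/25.2 = 31.627 min; τ₂ = 266/25.2 = 10.556 min.
Solving the cascade with C₁(0)=C₂(0)=0 gives C₂(t) = C_in[1 − (τ₁ e^(−t/τ₁) − τ₂ e^(−t/τ₂))/(τ₁ − τ₂)].
At t = 93.9: e^(−t/τ₁) = 0.051355, e^(−t/τ₂) = 0.00013696.
C₂ = 1.13·[1 − (31.627·0.051355 − 10.556·0.00013696)/(21.071)] = 1.13·0.92299 = 1.0430 mol/L.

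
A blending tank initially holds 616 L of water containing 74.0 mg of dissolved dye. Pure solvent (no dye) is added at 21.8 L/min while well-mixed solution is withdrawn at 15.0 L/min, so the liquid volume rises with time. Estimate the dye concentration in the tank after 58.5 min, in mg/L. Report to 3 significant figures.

0.0243 mg/L

Total volume: dV/dt = Q_in − Q_out = 6.8000 L/min, so V(t) = 616 + 6.8000 t and V(58.5) = 1013.8 L.
Solute balance: dm/dt = 0 − Q_out C = −Q_out m/V(t).
Separate: dm/m = −Q_out dt/V(t) ⇒ ln(m/m₀) = −(Q_out/(Q_in−Q_out)) ln(V/V₀).
m = m₀ (V₀/V)^(Q_out/(Q_in−Q_out)) = 74.0 × (616/1013.8)^(2.2059) = 24.657 mg.
C = m/V = 24.657/1013.8 = 0.024321 mg/L.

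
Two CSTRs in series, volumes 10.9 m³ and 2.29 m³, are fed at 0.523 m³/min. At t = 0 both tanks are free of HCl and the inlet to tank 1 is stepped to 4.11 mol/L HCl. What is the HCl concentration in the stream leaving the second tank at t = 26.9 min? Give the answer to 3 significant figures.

2.68 mol/L

Species balance on tank i: dCᵢ/dt = (Cᵢ₋₁ − Cᵢ)/τᵢ with τᵢ = Vᵢ/Q.
τ₁ = 10.9/0.523 = 20.841 min; τ₂ = 2.29/0.523 = 4.3786 min.
Solving the cascade with C₁(0)=C₂(0)=0 gives C₂(t) = C_in[1 − (τ₁ e^(−t/τ₁) − τ₂ e^(−t/τ₂))/(τ₁ − τ₂)].
At t = 26.9: e^(−t/τ₁) = 0.27508, e^(−t/τ₂) = 0.0021473.
C₂ = 4.11·[1 − (20.841·0.27508 − 4.3786·0.0021473)/(16.463)] = 4.11·0.65233 = 2.6811 mol/L.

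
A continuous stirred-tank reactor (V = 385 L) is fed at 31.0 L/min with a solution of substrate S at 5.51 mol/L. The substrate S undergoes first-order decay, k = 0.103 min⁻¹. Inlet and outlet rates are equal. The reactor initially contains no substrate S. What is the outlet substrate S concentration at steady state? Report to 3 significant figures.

V dC/dt = Q(C_in − C) − k V C.
Steady state (dC/dt = 0): C_ss = Q C_in/(Q + kV) = C_in/(1 + kV/Q).
C_ss = 31.0·5.51/(31.0 + 0.103·385) = 170.81/70.655 = 2.4175 mol/L.

2.42 mol/L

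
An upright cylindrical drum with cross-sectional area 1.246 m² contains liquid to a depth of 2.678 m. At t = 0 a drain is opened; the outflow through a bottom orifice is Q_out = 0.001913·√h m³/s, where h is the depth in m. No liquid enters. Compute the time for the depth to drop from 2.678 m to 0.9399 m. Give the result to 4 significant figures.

868.8 s

Volume balance on the tank: A dh/dt = −0.001913 √h.
Separate and integrate: 2(√h − √h₀) = −(0.001913/A) t.
t = 2A(√h₀ − √h)/0.001913 = 2·1.246·(√2.678 − √0.9399)/0.001913
  = 2.49200 × (1.63646 − 0.969484) / 0.001913 = 868.846 s.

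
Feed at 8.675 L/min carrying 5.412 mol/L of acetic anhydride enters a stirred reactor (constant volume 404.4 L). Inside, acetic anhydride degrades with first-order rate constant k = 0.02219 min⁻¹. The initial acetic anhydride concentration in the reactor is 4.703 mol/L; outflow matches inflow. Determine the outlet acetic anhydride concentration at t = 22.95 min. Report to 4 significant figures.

3.411 mol/L

Species balance: V dC/dt = Q C_in − Q C − k V C.
dC/dt = (Q/V) C_in − (Q/V + k) C; effective rate a = Q/V + k = 0.0214515 + 0.02219 = 0.0436415 min⁻¹.
C_ss = Q C_in/(Q + kV) = 2.66021 mol/L; C(t) = C_ss + (C₀ − C_ss) e^(−a t).
C(22.95) = 2.66021 + (2.04279)·e^(−0.0436415·22.95) = 2.66021 + (2.04279)·0.367301 = 3.41053 mol/L.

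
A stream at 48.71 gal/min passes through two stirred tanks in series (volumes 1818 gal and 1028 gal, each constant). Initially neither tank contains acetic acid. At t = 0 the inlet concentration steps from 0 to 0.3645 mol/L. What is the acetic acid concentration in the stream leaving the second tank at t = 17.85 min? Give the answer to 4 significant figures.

0.04814 mol/L

Each tank obeys Vᵢ dCᵢ/dt = Q(Cᵢ₋₁ − Cᵢ), so τᵢ = Vᵢ/Q.
τ₁ = 1818/48.71 = 37.3229 min; τ₂ = 1028/48.71 = 21.1045 min.
Solving the cascade with C₁(0)=C₂(0)=0 gives C₂(t) = C_in[1 − (τ₁ e^(−t/τ₁) − τ₂ e^(−t/τ₂))/(τ₁ − τ₂)].
At t = 17.85: e^(−t/τ₁) = 0.619862, e^(−t/τ₂) = 0.429218.
C₂ = 0.3645·[1 − (37.3229·0.619862 − 21.1045·0.429218)/(16.2184)] = 0.3645·0.132059 = 0.0481354 mol/L.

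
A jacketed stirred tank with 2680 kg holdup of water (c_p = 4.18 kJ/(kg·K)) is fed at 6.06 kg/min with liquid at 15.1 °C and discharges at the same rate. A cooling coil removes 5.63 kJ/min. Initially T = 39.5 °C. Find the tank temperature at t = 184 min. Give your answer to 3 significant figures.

31.1 °C

M c_p dT/dt = ṁ c_p (T_in − T) − Q̇.
Rearrange: dT/dt = (T_ss − T)/τ with τ = M/ṁ = 442.24 min and T_ss = T_in − Q̇/(ṁ c_p) = 14.878 °C.
Solution: T(t) = T_ss + (T₀ − T_ss) e^(−t/τ).
T(184) = 14.878 + (24.622)·e^(−184/442.24) = 14.878 + (24.622)·0.65964 = 31.120 °C.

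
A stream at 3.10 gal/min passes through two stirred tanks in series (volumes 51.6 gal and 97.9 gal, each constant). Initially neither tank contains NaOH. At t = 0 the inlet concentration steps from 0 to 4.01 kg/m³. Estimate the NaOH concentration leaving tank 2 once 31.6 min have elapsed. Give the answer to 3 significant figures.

Time constants: τᵢ = Vᵢ/Q for each well-mixed tank.
τ₁ = 51.6/3.10 = 16.645 min; τ₂ = 97.9/3.10 = 31.581 min.
Tank 1: C₁ = C_in(1 − e^(−t/τ₁)). Tank 2 (τ₁ ≠ τ₂): C₂ = C_in[1 − (τ₁ e^(−t/τ₁) − τ₂ e^(−t/τ₂))/(τ₁ − τ₂)].
At t = 31.6: e^(−t/τ₁) = 0.14980, e^(−t/τ₂) = 0.36765.
C₂ = 4.01·[1 − (16.645·0.14980 − 31.581·0.36765)/(-14.935)] = 4.01·0.38955 = 1.5621 kg/m³.

1.56 kg/m³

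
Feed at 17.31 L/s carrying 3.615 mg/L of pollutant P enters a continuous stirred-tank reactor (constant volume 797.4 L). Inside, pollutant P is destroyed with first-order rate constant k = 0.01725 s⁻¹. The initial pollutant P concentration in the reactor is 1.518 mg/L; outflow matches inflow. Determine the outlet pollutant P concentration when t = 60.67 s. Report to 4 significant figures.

Species balance: V dC/dt = Q C_in − Q C − k V C.
dC/dt = (Q/V) C_in − (Q/V + k) C; effective rate a = Q/V + k = 0.0217081 + 0.01725 = 0.0389581 s⁻¹.
C_ss = Q C_in/(Q + kV) = 2.01434 mg/L; C(t) = C_ss + (C₀ − C_ss) e^(−a t).
C(60.67) = 2.01434 + (-0.496336)·e^(−0.0389581·60.67) = 2.01434 + (-0.496336)·0.0940823 = 1.96764 mg/L.

1.968 mg/L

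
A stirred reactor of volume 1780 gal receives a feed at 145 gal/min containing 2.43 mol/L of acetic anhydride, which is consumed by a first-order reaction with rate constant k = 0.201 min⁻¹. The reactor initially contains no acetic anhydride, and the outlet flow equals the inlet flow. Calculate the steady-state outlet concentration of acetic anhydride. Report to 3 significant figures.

0.701 mol/L

Accumulation = in − out − consumed: V dC/dt = Q C_in − Q C − k V C.
Steady state (dC/dt = 0): C_ss = Q C_in/(Q + kV) = C_in/(1 + kV/Q).
C_ss = 145·2.43/(145 + 0.201·1780) = 352.35/502.78 = 0.70080 mol/L.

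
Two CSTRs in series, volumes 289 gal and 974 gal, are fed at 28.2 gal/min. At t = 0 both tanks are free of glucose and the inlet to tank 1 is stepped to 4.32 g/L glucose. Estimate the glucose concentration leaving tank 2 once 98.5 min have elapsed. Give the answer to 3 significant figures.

3.97 g/L

Each tank obeys Vᵢ dCᵢ/dt = Q(Cᵢ₋₁ − Cᵢ), so τᵢ = Vᵢ/Q.
τ₁ = 289/28.2 = 10.248 min; τ₂ = 974/28.2 = 34.539 min.
Tank 1: C₁ = C_in(1 − e^(−t/τ₁)). Tank 2 (τ₁ ≠ τ₂): C₂ = C_in[1 − (τ₁ e^(−t/τ₁) − τ₂ e^(−t/τ₂))/(τ₁ − τ₂)].
At t = 98.5: e^(−t/τ₁) = 6.6960e-05, e^(−t/τ₂) = 0.057738.
C₂ = 4.32·[1 − (10.248·6.6960e-05 − 34.539·0.057738)/(-24.291)] = 4.32·0.91793 = 3.9655 g/L.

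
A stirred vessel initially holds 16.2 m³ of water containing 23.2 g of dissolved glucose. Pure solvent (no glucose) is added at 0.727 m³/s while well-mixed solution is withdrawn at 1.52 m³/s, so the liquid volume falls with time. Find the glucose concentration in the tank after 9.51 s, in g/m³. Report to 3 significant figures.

0.806 g/m³

Let m(t) be the amount of glucose. Volume: V(t) = V₀ + (Q_in − Q_out) t = 16.2 − 0.79300 t; V(9.51) = 8.6586 m³.
Species balance (pure solvent in): dm/dt = −Q_out · m/V(t).
dm/m = −Q_out dt/(V₀ − 0.79300 t); integrating gives ln(m/m₀) = −(Q_out/(Q_in−Q_out)) ln(V/V₀).
m = m₀ (V₀/V)^(Q_out/(Q_in−Q_out)) = 23.2 × (16.2/8.6586)^(-1.9168) = 6.9822 g.
C = m/V = 6.9822/8.6586 = 0.80640 g/m³.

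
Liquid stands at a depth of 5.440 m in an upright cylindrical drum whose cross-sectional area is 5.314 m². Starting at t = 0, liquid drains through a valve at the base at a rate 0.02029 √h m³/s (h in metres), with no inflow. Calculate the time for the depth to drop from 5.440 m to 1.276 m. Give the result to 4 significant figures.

630.0 s

With no inflow, A dh/dt = −0.02029 √h.
∫ h^(−1/2) dh = −(0.02029/A) ∫ dt, giving 2√h = 2√h₀ − (0.02029/A) t.
t = 2A(√h₀ − √h)/0.02029 = 2·5.314·(√5.440 − √1.276)/0.02029
  = 10.6280 × (2.33238 − 1.12960) / 0.02029 = 630.021 s.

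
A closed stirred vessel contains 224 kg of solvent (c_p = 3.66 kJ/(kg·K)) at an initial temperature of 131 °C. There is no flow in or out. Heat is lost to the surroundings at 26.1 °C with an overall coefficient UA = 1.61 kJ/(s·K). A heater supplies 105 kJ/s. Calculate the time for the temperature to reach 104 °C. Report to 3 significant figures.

Energy balance: M c_p dT/dt = −UA(T − T_amb) + Q̇.
τ = M c_p/UA = 509.22 s; T_ss = T_amb + Q̇/UA = 26.1 + 105/1.61 = 91.317 °C.
T(t) = T_ss + (T₀ − T_ss)e^(−t/τ); set T = 104:
t = −τ ln[(T − T_ss)/(T₀ − T_ss)] = −509.22 · ln(0.31960) = 580.85 s.

581 s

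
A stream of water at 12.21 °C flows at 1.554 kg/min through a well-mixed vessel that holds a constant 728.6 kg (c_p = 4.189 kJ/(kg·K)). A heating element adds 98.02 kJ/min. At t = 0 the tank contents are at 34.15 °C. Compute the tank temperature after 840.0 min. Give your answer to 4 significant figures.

M c_p dT/dt = ṁ c_p (T_in − T) + Q̇.
Rearrange: dT/dt = (T_ss − T)/τ with τ = M/ṁ = 468.855 min and T_ss = T_in + Q̇/(ṁ c_p) = 27.2675 °C.
Solution: T(t) = T_ss + (T₀ − T_ss) e^(−t/τ).
T(840.0) = 27.2675 + (6.88248)·e^(−840.0/468.855) = 27.2675 + (6.88248)·0.166693 = 28.4148 °C.

28.41 °C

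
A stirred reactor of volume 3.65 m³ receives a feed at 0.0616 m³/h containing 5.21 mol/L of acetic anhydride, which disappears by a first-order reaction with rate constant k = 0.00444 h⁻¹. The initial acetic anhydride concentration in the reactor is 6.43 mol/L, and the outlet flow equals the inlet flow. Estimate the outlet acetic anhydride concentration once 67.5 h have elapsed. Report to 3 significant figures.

V dC/dt = Q(C_in − C) − k V C.
This is linear with rate a = Q/V + k = 0.021317 h⁻¹.
C_ss = Q C_in/(Q + kV) = 4.1248 mol/L; C(t) = C_ss + (C₀ − C_ss) e^(−a t).
C(67.5) = 4.1248 + (2.3052)·e^(−0.021317·67.5) = 4.1248 + (2.3052)·0.23719 = 4.6716 mol/L.

4.67 mol/L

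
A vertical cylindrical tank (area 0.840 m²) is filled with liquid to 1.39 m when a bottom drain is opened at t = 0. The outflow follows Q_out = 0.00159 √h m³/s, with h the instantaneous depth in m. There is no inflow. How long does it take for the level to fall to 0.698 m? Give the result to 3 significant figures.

With no inflow, A dh/dt = −0.00159 √h.
Separate and integrate: 2(√h − √h₀) = −(0.00159/A) t.
t = 2A(√h₀ − √h)/0.00159 = 2·0.840·(√1.39 − √0.698)/0.00159
  = 1.6800 × (1.1790 − 0.83546) / 0.00159 = 362.96 s.

363 s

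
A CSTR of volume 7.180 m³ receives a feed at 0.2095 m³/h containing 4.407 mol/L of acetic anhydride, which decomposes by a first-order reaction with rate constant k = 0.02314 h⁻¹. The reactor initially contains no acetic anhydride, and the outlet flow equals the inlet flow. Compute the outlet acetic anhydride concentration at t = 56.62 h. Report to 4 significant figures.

2.331 mol/L

Accumulation = in − out − consumed: V dC/dt = Q C_in − Q C − k V C.
dC/dt = (Q/V) C_in − (Q/V + k) C; effective rate a = Q/V + k = 0.0291783 + 0.02314 = 0.0523183 h⁻¹.
C_ss = Q C_in/(Q + kV) = 2.45782 mol/L; C(t) = C_ss + (C₀ − C_ss) e^(−a t).
C(56.62) = 2.45782 + (-2.45782)·e^(−0.0523183·56.62) = 2.45782 + (-2.45782)·0.0517019 = 2.33074 mol/L.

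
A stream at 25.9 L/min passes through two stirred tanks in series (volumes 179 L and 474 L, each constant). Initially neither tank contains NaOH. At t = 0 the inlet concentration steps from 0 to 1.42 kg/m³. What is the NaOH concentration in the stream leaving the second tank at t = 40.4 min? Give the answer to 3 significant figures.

Species balance on tank i: dCᵢ/dt = (Cᵢ₋₁ − Cᵢ)/τᵢ with τᵢ = Vᵢ/Q.
τ₁ = 179/25.9 = 6.9112 min; τ₂ = 474/25.9 = 18.301 min.
Solving the cascade with C₁(0)=C₂(0)=0 gives C₂(t) = C_in[1 − (τ₁ e^(−t/τ₁) − τ₂ e^(−t/τ₂))/(τ₁ − τ₂)].
At t = 40.4: e^(−t/τ₁) = 0.0028926, e^(−t/τ₂) = 0.10997.
C₂ = 1.42·[1 − (6.9112·0.0028926 − 18.301·0.10997)/(-11.390)] = 1.42·0.82505 = 1.1716 kg/m³.

1.17 kg/m³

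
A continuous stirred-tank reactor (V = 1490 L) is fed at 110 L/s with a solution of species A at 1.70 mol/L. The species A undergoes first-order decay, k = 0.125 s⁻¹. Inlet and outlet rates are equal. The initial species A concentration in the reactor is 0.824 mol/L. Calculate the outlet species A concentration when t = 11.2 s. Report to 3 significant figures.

V dC/dt = Q(C_in − C) − k V C.
This is linear with rate a = Q/V + k = 0.19883 s⁻¹.
C_ss = Q C_in/(Q + kV) = 0.63122 mol/L; C(t) = C_ss + (C₀ − C_ss) e^(−a t).
C(11.2) = 0.63122 + (0.19278)·e^(−0.19883·11.2) = 0.63122 + (0.19278)·0.10787 = 0.65202 mol/L.

0.652 mol/L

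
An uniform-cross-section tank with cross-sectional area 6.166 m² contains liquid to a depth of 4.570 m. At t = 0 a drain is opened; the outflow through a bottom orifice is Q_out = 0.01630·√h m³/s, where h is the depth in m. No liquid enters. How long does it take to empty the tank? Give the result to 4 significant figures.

1617 s

A dh/dt = −Q_out = −0.01630 √h.
∫ h^(−1/2) dh = −(0.01630/A) ∫ dt, giving 2√h = 2√h₀ − (0.01630/A) t.
Set h = 0: 2√h₀ = (0.01630/A) t_empty ⇒ t_empty = 2A√h₀/0.01630.
t_empty = 2·6.166·√4.570/0.01630 = 12.3320·2.13776/0.01630 = 1617.35 s.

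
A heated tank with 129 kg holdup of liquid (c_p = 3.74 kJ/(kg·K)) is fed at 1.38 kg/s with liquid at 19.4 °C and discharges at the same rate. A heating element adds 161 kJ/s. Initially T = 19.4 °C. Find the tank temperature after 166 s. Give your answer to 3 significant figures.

45.3 °C

First-law balance (no shaft work): M c_p dT/dt = ṁ c_p (T_in − T) + 161.
Rearrange: dT/dt = (T_ss − T)/τ with τ = M/ṁ = 93.478 s and T_ss = T_in + Q̇/(ṁ c_p) = 50.594 °C.
Integrating: T(t) = T_ss + (T₀ − T_ss) e^(−t/τ).
T(166) = 50.594 + (-31.194)·e^(−166/93.478) = 50.594 + (-31.194)·0.16935 = 45.312 °C.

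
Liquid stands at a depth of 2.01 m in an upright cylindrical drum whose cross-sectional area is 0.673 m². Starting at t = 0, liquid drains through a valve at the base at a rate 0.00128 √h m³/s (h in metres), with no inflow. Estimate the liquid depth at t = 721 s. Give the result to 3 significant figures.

Volume balance on the tank: A dh/dt = −0.00128 √h.
This is separable: 2 d(√h)/dt = −0.00128/A, so √h = √h₀ − (0.00128/(2A)) t.
√h = √2.01 − 0.00128·721/(2·0.673) = 1.4177 − 0.68565 = 0.73210.
h = 0.73210² = 0.53597 m.

0.536 m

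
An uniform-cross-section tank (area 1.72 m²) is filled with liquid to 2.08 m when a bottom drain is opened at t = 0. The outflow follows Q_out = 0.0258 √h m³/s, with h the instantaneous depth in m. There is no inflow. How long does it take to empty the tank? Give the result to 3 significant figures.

192 s

With no inflow, A dh/dt = −0.0258 √h.
Separate and integrate: 2(√h − √h₀) = −(0.0258/A) t.
Set h = 0: 2√h₀ = (0.0258/A) t_empty ⇒ t_empty = 2A√h₀/0.0258.
t_empty = 2·1.72·√2.08/0.0258 = 3.4400·1.4422/0.0258 = 192.30 s.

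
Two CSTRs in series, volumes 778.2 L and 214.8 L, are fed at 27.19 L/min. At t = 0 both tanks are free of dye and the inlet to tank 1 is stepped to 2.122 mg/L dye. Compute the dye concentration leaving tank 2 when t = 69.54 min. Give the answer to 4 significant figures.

1.864 mg/L

Time constants: τᵢ = Vᵢ/Q for each well-mixed tank.
τ₁ = 778.2/27.19 = 28.6208 min; τ₂ = 214.8/27.19 = 7.89996 min.
Solving the cascade with C₁(0)=C₂(0)=0 gives C₂(t) = C_in[1 − (τ₁ e^(−t/τ₁) − τ₂ e^(−t/τ₂))/(τ₁ − τ₂)].
At t = 69.54: e^(−t/τ₁) = 0.0880632, e^(−t/τ₂) = 0.000150346.
C₂ = 2.122·[1 − (28.6208·0.0880632 − 7.89996·0.000150346)/(20.7209)] = 2.122·0.878419 = 1.86401 mg/L.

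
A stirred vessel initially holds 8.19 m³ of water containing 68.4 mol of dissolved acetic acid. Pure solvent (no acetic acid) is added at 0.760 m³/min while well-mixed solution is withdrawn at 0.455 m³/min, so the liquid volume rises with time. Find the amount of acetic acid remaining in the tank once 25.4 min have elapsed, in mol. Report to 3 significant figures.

25.3 mol

Let m(t) be the amount of acetic acid. Volume: V(t) = V₀ + (Q_in − Q_out) t = 8.19 + 0.30500 t; V(25.4) = 15.937 m³.
Species balance (pure solvent in): dm/dt = −Q_out · m/V(t).
Separate: dm/m = −Q_out dt/V(t) ⇒ ln(m/m₀) = −(Q_out/(Q_in−Q_out)) ln(V/V₀).
m = m₀ (V₀/V)^(Q_out/(Q_in−Q_out)) = 68.4 × (8.19/15.937)^(1.4918) = 25.336 mol.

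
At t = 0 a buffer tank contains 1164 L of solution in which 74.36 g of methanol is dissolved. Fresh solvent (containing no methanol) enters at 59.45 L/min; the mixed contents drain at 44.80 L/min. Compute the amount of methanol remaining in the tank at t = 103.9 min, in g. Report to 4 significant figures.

Total volume: dV/dt = Q_in − Q_out = 14.6500 L/min, so V(t) = 1164 + 14.6500 t and V(103.9) = 2686.14 L.
Species balance (pure solvent in): dm/dt = −Q_out · m/V(t).
Separate: dm/m = −Q_out dt/V(t) ⇒ ln(m/m₀) = −(Q_out/(Q_in−Q_out)) ln(V/V₀).
m = m₀ (V₀/V)^(Q_out/(Q_in−Q_out)) = 74.36 × (1164/2686.14)^(3.05802) = 5.76426 g.

5.764 g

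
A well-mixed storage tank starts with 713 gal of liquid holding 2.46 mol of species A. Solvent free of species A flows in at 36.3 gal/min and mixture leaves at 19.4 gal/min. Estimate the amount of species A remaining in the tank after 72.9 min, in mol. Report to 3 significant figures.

Total volume: dV/dt = Q_in − Q_out = 16.900 gal/min, so V(t) = 713 + 16.900 t and V(72.9) = 1945.0 gal.
Species balance (pure solvent in): dm/dt = −Q_out · m/V(t).
Separate: dm/m = −Q_out dt/V(t) ⇒ ln(m/m₀) = −(Q_out/(Q_in−Q_out)) ln(V/V₀).
m = m₀ (V₀/V)^(Q_out/(Q_in−Q_out)) = 2.46 × (713/1945.0)^(1.1479) = 0.77737 mol.

0.777 mol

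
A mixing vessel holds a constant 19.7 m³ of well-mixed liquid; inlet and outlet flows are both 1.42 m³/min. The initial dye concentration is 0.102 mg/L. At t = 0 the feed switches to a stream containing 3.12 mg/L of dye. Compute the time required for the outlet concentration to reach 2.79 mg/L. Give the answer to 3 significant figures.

Species balance: V dC/dt = Q(C_in − C) ⇒ τ = V/Q = 13.873 min.
C(t) = C_in + (C₀ − C_in) e^(−t/τ). Set C = 2.79 and solve for t:
e^(−t/τ) = (C − C_in)/(C₀ − C_in) = (2.79 − 3.12)/(0.102 − 3.12) = 0.10934
t = −τ ln(…) = 13.873 × 2.2133 = 30.705 min.

30.7 min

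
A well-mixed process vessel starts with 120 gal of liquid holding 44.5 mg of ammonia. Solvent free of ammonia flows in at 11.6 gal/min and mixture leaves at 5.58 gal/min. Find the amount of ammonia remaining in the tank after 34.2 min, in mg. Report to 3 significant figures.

17.6 mg

Total volume: dV/dt = Q_in − Q_out = 6.0200 gal/min, so V(t) = 120 + 6.0200 t and V(34.2) = 325.88 gal.
Species balance (pure solvent in): dm/dt = −Q_out · m/V(t).
Separate: dm/m = −Q_out dt/V(t) ⇒ ln(m/m₀) = −(Q_out/(Q_in−Q_out)) ln(V/V₀).
m = m₀ (V₀/V)^(Q_out/(Q_in−Q_out)) = 44.5 × (120/325.88)^(0.92691) = 17.627 mg.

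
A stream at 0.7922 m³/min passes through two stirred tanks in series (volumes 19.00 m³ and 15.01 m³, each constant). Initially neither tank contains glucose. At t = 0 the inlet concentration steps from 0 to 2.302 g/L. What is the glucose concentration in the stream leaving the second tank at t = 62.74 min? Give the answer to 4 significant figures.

Time constants: τᵢ = Vᵢ/Q for each well-mixed tank.
τ₁ = 19.00/0.7922 = 23.9838 min; τ₂ = 15.01/0.7922 = 18.9472 min.
Solving the cascade with C₁(0)=C₂(0)=0 gives C₂(t) = C_in[1 − (τ₁ e^(−t/τ₁) − τ₂ e^(−t/τ₂))/(τ₁ − τ₂)].
At t = 62.74: e^(−t/τ₁) = 0.0730999, e^(−t/τ₂) = 0.0364687.
C₂ = 2.302·[1 − (23.9838·0.0730999 − 18.9472·0.0364687)/(5.03661)] = 2.302·0.789097 = 1.81650 g/L.

1.817 g/L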